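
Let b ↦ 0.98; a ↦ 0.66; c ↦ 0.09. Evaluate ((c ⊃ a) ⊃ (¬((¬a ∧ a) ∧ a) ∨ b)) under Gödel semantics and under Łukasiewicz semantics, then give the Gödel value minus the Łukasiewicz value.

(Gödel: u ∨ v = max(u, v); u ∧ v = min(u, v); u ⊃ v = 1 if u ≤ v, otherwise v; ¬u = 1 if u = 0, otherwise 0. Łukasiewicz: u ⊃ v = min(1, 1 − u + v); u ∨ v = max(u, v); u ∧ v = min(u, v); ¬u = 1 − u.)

0.02

Gödel evaluation:
  (c ⊃ a): 0.09 ≤ 0.66, so result = 1
  ¬a: Gödel ¬ of 0.66 = 0 (operand ≠ 0)
  (¬a ∧ a) = min(0, 0.66) = 0
  ((¬a ∧ a) ∧ a) = min(0, 0.66) = 0
  ¬((¬a ∧ a) ∧ a): Gödel ¬ of 0 = 1 (operand is 0)
  (¬((¬a ∧ a) ∧ a) ∨ b) = max(1, 0.98) = 1
  ((c ⊃ a) ⊃ (¬((¬a ∧ a) ∧ a) ∨ b)): 1 ≤ 1, so result = 1
  Gödel value = 1
Łukasiewicz evaluation:
  (c ⊃ a): min(1, 1 − 0.09 + 0.66) = 1
  ¬a: Łukasiewicz ¬ gives 1 − 0.66 = 0.34
  (¬a ∧ a) = min(0.34, 0.66) = 0.34
  ((¬a ∧ a) ∧ a) = min(0.34, 0.66) = 0.34
  ¬((¬a ∧ a) ∧ a): Łukasiewicz ¬ gives 1 − 0.34 = 0.66
  (¬((¬a ∧ a) ∧ a) ∨ b) = max(0.66, 0.98) = 0.98
  ((c ⊃ a) ⊃ (¬((¬a ∧ a) ∧ a) ∨ b)): min(1, 1 − 1 + 0.98) = 0.98
  Łukasiewicz value = 0.98
Difference: 1 − 0.98 = 0.02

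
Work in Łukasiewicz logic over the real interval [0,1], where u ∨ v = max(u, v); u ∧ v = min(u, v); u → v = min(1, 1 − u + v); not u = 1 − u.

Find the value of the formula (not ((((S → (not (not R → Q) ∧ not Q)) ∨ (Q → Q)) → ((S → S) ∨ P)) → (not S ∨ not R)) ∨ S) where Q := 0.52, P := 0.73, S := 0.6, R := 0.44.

0.60

not R: Łukasiewicz ¬ gives 1 − 0.44 = 0.56
(not R → Q): min(1, 1 − 0.56 + 0.52) = 0.96
not (not R → Q): Łukasiewicz ¬ gives 1 − 0.96 = 0.04
not Q: Łukasiewicz ¬ gives 1 − 0.52 = 0.48
(not (not R → Q) ∧ not Q) = min(0.04, 0.48) = 0.04
(S → (not (not R → Q) ∧ not Q)): min(1, 1 − 0.6 + 0.04) = 0.44
(Q → Q): min(1, 1 − 0.52 + 0.52) = 1
((S → (not (not R → Q) ∧ not Q)) ∨ (Q → Q)) = max(0.44, 1) = 1
(S → S): min(1, 1 − 0.6 + 0.6) = 1
((S → S) ∨ P) = max(1, 0.73) = 1
(((S → (not (not R → Q) ∧ not Q)) ∨ (Q → Q)) → ((S → S) ∨ P)): min(1, 1 − 1 + 1) = 1
not S: Łukasiewicz ¬ gives 1 − 0.6 = 0.4
not R: Łukasiewicz ¬ gives 1 − 0.44 = 0.56
(not S ∨ not R) = max(0.4, 0.56) = 0.56
((((S → (not (not R → Q) ∧ not Q)) ∨ (Q → Q)) → ((S → S) ∨ P)) → (not S ∨ not R)): min(1, 1 − 1 + 0.56) = 0.56
not ((((S → (not (not R → Q) ∧ not Q)) ∨ (Q → Q)) → ((S → S) ∨ P)) → (not S ∨ not R)): Łukasiewicz ¬ gives 1 − 0.56 = 0.44
(not ((((S → (not (not R → Q) ∧ not Q)) ∨ (Q → Q)) → ((S → S) ∨ P)) → (not S ∨ not R)) ∨ S) = max(0.44, 0.6) = 0.6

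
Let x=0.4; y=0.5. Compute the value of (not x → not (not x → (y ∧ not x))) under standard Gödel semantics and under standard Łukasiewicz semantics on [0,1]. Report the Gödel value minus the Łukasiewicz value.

0.50

Gödel evaluation:
  not x: Gödel ¬ of 0.4 = 0 (operand ≠ 0)
  not x: Gödel ¬ of 0.4 = 0 (operand ≠ 0)
  not x: Gödel ¬ of 0.4 = 0 (operand ≠ 0)
  (y ∧ not x) = min(0.5, 0) = 0
  (not x → (y ∧ not x)): 0 ≤ 0, so result = 1
  not (not x → (y ∧ not x)): Gödel ¬ of 1 = 0 (operand ≠ 0)
  (not x → not (not x → (y ∧ not x))): 0 ≤ 0, so result = 1
  Gödel value = 1
Łukasiewicz evaluation:
  not x: Łukasiewicz ¬ gives 1 − 0.4 = 0.6
  not x: Łukasiewicz ¬ gives 1 − 0.4 = 0.6
  not x: Łukasiewicz ¬ gives 1 − 0.4 = 0.6
  (y ∧ not x) = min(0.5, 0.6) = 0.5
  (not x → (y ∧ not x)): min(1, 1 − 0.6 + 0.5) = 0.9
  not (not x → (y ∧ not x)): Łukasiewicz ¬ gives 1 − 0.9 = 0.1
  (not x → not (not x → (y ∧ not x))): min(1, 1 − 0.6 + 0.1) = 0.5
  Łukasiewicz value = 0.5
Difference: 1 − 0.5 = 0.50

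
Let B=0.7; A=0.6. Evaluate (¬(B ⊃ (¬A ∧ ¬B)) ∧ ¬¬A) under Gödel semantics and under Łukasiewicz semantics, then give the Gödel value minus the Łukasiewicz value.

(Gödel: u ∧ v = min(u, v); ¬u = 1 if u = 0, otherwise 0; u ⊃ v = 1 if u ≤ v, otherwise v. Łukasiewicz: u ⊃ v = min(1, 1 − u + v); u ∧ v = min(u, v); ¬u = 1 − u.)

Gödel evaluation:
  ¬A: Gödel ¬ of 0.6 = 0 (operand ≠ 0)
  ¬B: Gödel ¬ of 0.7 = 0 (operand ≠ 0)
  (¬A ∧ ¬B) = min(0, 0) = 0
  (B ⊃ (¬A ∧ ¬B)): 0.7 > 0, so result = 0
  ¬(B ⊃ (¬A ∧ ¬B)): Gödel ¬ of 0 = 1 (operand is 0)
  ¬A: Gödel ¬ of 0.6 = 0 (operand ≠ 0)
  ¬¬A: Gödel ¬ of 0 = 1 (operand is 0)
  (¬(B ⊃ (¬A ∧ ¬B)) ∧ ¬¬A) = min(1, 1) = 1
  Gödel value = 1
Łukasiewicz evaluation:
  ¬A: Łukasiewicz ¬ gives 1 − 0.6 = 0.4
  ¬B: Łukasiewicz ¬ gives 1 − 0.7 = 0.3
  (¬A ∧ ¬B) = min(0.4, 0.3) = 0.3
  (B ⊃ (¬A ∧ ¬B)): min(1, 1 − 0.7 + 0.3) = 0.6
  ¬(B ⊃ (¬A ∧ ¬B)): Łukasiewicz ¬ gives 1 − 0.6 = 0.4
  ¬A: Łukasiewicz ¬ gives 1 − 0.6 = 0.4
  ¬¬A: Łukasiewicz ¬ gives 1 − 0.4 = 0.6
  (¬(B ⊃ (¬A ∧ ¬B)) ∧ ¬¬A) = min(0.4, 0.6) = 0.4
  Łukasiewicz value = 0.4
Difference: 1 − 0.4 = 0.60

0.60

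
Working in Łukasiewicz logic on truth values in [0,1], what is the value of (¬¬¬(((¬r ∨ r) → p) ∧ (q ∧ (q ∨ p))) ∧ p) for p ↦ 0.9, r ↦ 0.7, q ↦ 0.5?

0.50

¬r: Łukasiewicz ¬ gives 1 − 0.7 = 0.3
(¬r ∨ r) = max(0.3, 0.7) = 0.7
((¬r ∨ r) → p): min(1, 1 − 0.7 + 0.9) = 1
(q ∨ p) = max(0.5, 0.9) = 0.9
(q ∧ (q ∨ p)) = min(0.5, 0.9) = 0.5
(((¬r ∨ r) → p) ∧ (q ∧ (q ∨ p))) = min(1, 0.5) = 0.5
¬(((¬r ∨ r) → p) ∧ (q ∧ (q ∨ p))): Łukasiewicz ¬ gives 1 − 0.5 = 0.5
¬¬(((¬r ∨ r) → p) ∧ (q ∧ (q ∨ p))): Łukasiewicz ¬ gives 1 − 0.5 = 0.5
¬¬¬(((¬r ∨ r) → p) ∧ (q ∧ (q ∨ p))): Łukasiewicz ¬ gives 1 − 0.5 = 0.5
(¬¬¬(((¬r ∨ r) → p) ∧ (q ∧ (q ∨ p))) ∧ p) = min(0.5, 0.9) = 0.5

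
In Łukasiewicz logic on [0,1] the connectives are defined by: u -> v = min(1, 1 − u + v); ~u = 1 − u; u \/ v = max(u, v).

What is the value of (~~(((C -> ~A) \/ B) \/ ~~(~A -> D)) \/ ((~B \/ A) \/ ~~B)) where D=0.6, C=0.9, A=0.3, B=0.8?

~A: Łukasiewicz ¬ gives 1 − 0.3 = 0.7
(C -> ~A): min(1, 1 − 0.9 + 0.7) = 0.8
((C -> ~A) \/ B) = max(0.8, 0.8) = 0.8
~A: Łukasiewicz ¬ gives 1 − 0.3 = 0.7
(~A -> D): min(1, 1 − 0.7 + 0.6) = 0.9
~(~A -> D): Łukasiewicz ¬ gives 1 − 0.9 = 0.1
~~(~A -> D): Łukasiewicz ¬ gives 1 − 0.1 = 0.9
(((C -> ~A) \/ B) \/ ~~(~A -> D)) = max(0.8, 0.9) = 0.9
~(((C -> ~A) \/ B) \/ ~~(~A -> D)): Łukasiewicz ¬ gives 1 − 0.9 = 0.1
~~(((C -> ~A) \/ B) \/ ~~(~A -> D)): Łukasiewicz ¬ gives 1 − 0.1 = 0.9
~B: Łukasiewicz ¬ gives 1 − 0.8 = 0.2
(~B \/ A) = max(0.2, 0.3) = 0.3
~B: Łukasiewicz ¬ gives 1 − 0.8 = 0.2
~~B: Łukasiewicz ¬ gives 1 − 0.2 = 0.8
((~B \/ A) \/ ~~B) = max(0.3, 0.8) = 0.8
(~~(((C -> ~A) \/ B) \/ ~~(~A -> D)) \/ ((~B \/ A) \/ ~~B)) = max(0.9, 0.8) = 0.9

0.90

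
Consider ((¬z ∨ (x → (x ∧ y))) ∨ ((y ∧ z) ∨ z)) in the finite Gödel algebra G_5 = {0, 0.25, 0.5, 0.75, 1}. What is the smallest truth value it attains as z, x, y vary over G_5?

The minimum is attained at z = 0.25, x = 0.25, y = 0:
  ¬z: Gödel ¬ of 0.25 = 0 (operand ≠ 0)
  (x ∧ y) = min(0.25, 0) = 0
  (x → (x ∧ y)): 0.25 > 0, so result = 0
  (¬z ∨ (x → (x ∧ y))) = max(0, 0) = 0
  (y ∧ z) = min(0, 0.25) = 0
  ((y ∧ z) ∨ z) = max(0, 0.25) = 0.25
  ((¬z ∨ (x → (x ∧ y))) ∨ ((y ∧ z) ∨ z)) = max(0, 0.25) = 0.25
Checking all 125 assignments confirms none give a value below 0.25.

0.25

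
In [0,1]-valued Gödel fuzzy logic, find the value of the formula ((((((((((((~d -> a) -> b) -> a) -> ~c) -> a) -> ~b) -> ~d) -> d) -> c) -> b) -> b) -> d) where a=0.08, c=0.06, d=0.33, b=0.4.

0.33

~d: Gödel ¬ of 0.33 = 0 (operand ≠ 0)
(~d -> a): 0 ≤ 0.08, so result = 1
((~d -> a) -> b): 1 > 0.4, so result = 0.4
(((~d -> a) -> b) -> a): 0.4 > 0.08, so result = 0.08
~c: Gödel ¬ of 0.06 = 0 (operand ≠ 0)
((((~d -> a) -> b) -> a) -> ~c): 0.08 > 0, so result = 0
(((((~d -> a) -> b) -> a) -> ~c) -> a): 0 ≤ 0.08, so result = 1
~b: Gödel ¬ of 0.4 = 0 (operand ≠ 0)
((((((~d -> a) -> b) -> a) -> ~c) -> a) -> ~b): 1 > 0, so result = 0
~d: Gödel ¬ of 0.33 = 0 (operand ≠ 0)
(((((((~d -> a) -> b) -> a) -> ~c) -> a) -> ~b) -> ~d): 0 ≤ 0, so result = 1
((((((((~d -> a) -> b) -> a) -> ~c) -> a) -> ~b) -> ~d) -> d): 1 > 0.33, so result = 0.33
(((((((((~d -> a) -> b) -> a) -> ~c) -> a) -> ~b) -> ~d) -> d) -> c): 0.33 > 0.06, so result = 0.06
((((((((((~d -> a) -> b) -> a) -> ~c) -> a) -> ~b) -> ~d) -> d) -> c) -> b): 0.06 ≤ 0.4, so result = 1
(((((((((((~d -> a) -> b) -> a) -> ~c) -> a) -> ~b) -> ~d) -> d) -> c) -> b) -> b): 1 > 0.4, so result = 0.4
((((((((((((~d -> a) -> b) -> a) -> ~c) -> a) -> ~b) -> ~d) -> d) -> c) -> b) -> b) -> d): 0.4 > 0.33, so result = 0.33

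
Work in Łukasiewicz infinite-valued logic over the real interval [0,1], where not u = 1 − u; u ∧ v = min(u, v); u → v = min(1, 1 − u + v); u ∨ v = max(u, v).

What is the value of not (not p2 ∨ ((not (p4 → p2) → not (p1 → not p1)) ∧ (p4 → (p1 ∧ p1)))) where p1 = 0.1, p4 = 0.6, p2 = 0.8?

0.50

not p2: Łukasiewicz ¬ gives 1 − 0.8 = 0.2
(p4 → p2): min(1, 1 − 0.6 + 0.8) = 1
not (p4 → p2): Łukasiewicz ¬ gives 1 − 1 = 0
not p1: Łukasiewicz ¬ gives 1 − 0.1 = 0.9
(p1 → not p1): min(1, 1 − 0.1 + 0.9) = 1
not (p1 → not p1): Łukasiewicz ¬ gives 1 − 1 = 0
(not (p4 → p2) → not (p1 → not p1)): min(1, 1 − 0 + 0) = 1
(p1 ∧ p1) = min(0.1, 0.1) = 0.1
(p4 → (p1 ∧ p1)): min(1, 1 − 0.6 + 0.1) = 0.5
((not (p4 → p2) → not (p1 → not p1)) ∧ (p4 → (p1 ∧ p1))) = min(1, 0.5) = 0.5
(not p2 ∨ ((not (p4 → p2) → not (p1 → not p1)) ∧ (p4 → (p1 ∧ p1)))) = max(0.2, 0.5) = 0.5
not (not p2 ∨ ((not (p4 → p2) → not (p1 → not p1)) ∧ (p4 → (p1 ∧ p1)))): Łukasiewicz ¬ gives 1 − 0.5 = 0.5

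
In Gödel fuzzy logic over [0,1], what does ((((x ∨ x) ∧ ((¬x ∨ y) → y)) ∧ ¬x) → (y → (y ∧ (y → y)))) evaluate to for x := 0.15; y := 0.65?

1.00

(x ∨ x) = max(0.15, 0.15) = 0.15
¬x: Gödel ¬ of 0.15 = 0 (operand ≠ 0)
(¬x ∨ y) = max(0, 0.65) = 0.65
((¬x ∨ y) → y): 0.65 ≤ 0.65, so result = 1
((x ∨ x) ∧ ((¬x ∨ y) → y)) = min(0.15, 1) = 0.15
¬x: Gödel ¬ of 0.15 = 0 (operand ≠ 0)
(((x ∨ x) ∧ ((¬x ∨ y) → y)) ∧ ¬x) = min(0.15, 0) = 0
(y → y): 0.65 ≤ 0.65, so result = 1
(y ∧ (y → y)) = min(0.65, 1) = 0.65
(y → (y ∧ (y → y))): 0.65 ≤ 0.65, so result = 1
((((x ∨ x) ∧ ((¬x ∨ y) → y)) ∧ ¬x) → (y → (y ∧ (y → y)))): 0 ≤ 1, so result = 1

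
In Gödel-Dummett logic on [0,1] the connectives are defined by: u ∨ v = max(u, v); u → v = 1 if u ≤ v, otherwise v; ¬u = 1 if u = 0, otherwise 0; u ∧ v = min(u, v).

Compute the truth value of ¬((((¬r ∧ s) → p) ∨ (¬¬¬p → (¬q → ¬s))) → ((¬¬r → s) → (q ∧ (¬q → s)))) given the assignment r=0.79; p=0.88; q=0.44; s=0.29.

0.00

¬r: Gödel ¬ of 0.79 = 0 (operand ≠ 0)
(¬r ∧ s) = min(0, 0.29) = 0
((¬r ∧ s) → p): 0 ≤ 0.88, so result = 1
¬p: Gödel ¬ of 0.88 = 0 (operand ≠ 0)
¬¬p: Gödel ¬ of 0 = 1 (operand is 0)
¬¬¬p: Gödel ¬ of 1 = 0 (operand ≠ 0)
¬q: Gödel ¬ of 0.44 = 0 (operand ≠ 0)
¬s: Gödel ¬ of 0.29 = 0 (operand ≠ 0)
(¬q → ¬s): 0 ≤ 0, so result = 1
(¬¬¬p → (¬q → ¬s)): 0 ≤ 1, so result = 1
(((¬r ∧ s) → p) ∨ (¬¬¬p → (¬q → ¬s))) = max(1, 1) = 1
¬r: Gödel ¬ of 0.79 = 0 (operand ≠ 0)
¬¬r: Gödel ¬ of 0 = 1 (operand is 0)
(¬¬r → s): 1 > 0.29, so result = 0.29
¬q: Gödel ¬ of 0.44 = 0 (operand ≠ 0)
(¬q → s): 0 ≤ 0.29, so result = 1
(q ∧ (¬q → s)) = min(0.44, 1) = 0.44
((¬¬r → s) → (q ∧ (¬q → s))): 0.29 ≤ 0.44, so result = 1
((((¬r ∧ s) → p) ∨ (¬¬¬p → (¬q → ¬s))) → ((¬¬r → s) → (q ∧ (¬q → s)))): 1 ≤ 1, so result = 1
¬((((¬r ∧ s) → p) ∨ (¬¬¬p → (¬q → ¬s))) → ((¬¬r → s) → (q ∧ (¬q → s)))): Gödel ¬ of 1 = 0 (operand ≠ 0)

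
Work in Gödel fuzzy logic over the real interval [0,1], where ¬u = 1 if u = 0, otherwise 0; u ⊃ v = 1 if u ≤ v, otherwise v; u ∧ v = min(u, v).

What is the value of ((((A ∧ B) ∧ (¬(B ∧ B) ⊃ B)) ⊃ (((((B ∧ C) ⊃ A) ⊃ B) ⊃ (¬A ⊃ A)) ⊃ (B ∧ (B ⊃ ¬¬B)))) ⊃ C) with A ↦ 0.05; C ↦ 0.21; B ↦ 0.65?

(A ∧ B) = min(0.05, 0.65) = 0.05
(B ∧ B) = min(0.65, 0.65) = 0.65
¬(B ∧ B): Gödel ¬ of 0.65 = 0 (operand ≠ 0)
(¬(B ∧ B) ⊃ B): 0 ≤ 0.65, so result = 1
((A ∧ B) ∧ (¬(B ∧ B) ⊃ B)) = min(0.05, 1) = 0.05
(B ∧ C) = min(0.65, 0.21) = 0.21
((B ∧ C) ⊃ A): 0.21 > 0.05, so result = 0.05
(((B ∧ C) ⊃ A) ⊃ B): 0.05 ≤ 0.65, so result = 1
¬A: Gödel ¬ of 0.05 = 0 (operand ≠ 0)
(¬A ⊃ A): 0 ≤ 0.05, so result = 1
((((B ∧ C) ⊃ A) ⊃ B) ⊃ (¬A ⊃ A)): 1 ≤ 1, so result = 1
¬B: Gödel ¬ of 0.65 = 0 (operand ≠ 0)
¬¬B: Gödel ¬ of 0 = 1 (operand is 0)
(B ⊃ ¬¬B): 0.65 ≤ 1, so result = 1
(B ∧ (B ⊃ ¬¬B)) = min(0.65, 1) = 0.65
(((((B ∧ C) ⊃ A) ⊃ B) ⊃ (¬A ⊃ A)) ⊃ (B ∧ (B ⊃ ¬¬B))): 1 > 0.65, so result = 0.65
(((A ∧ B) ∧ (¬(B ∧ B) ⊃ B)) ⊃ (((((B ∧ C) ⊃ A) ⊃ B) ⊃ (¬A ⊃ A)) ⊃ (B ∧ (B ⊃ ¬¬B)))): 0.05 ≤ 0.65, so result = 1
((((A ∧ B) ∧ (¬(B ∧ B) ⊃ B)) ⊃ (((((B ∧ C) ⊃ A) ⊃ B) ⊃ (¬A ⊃ A)) ⊃ (B ∧ (B ⊃ ¬¬B)))) ⊃ C): 1 > 0.21, so result = 0.21

0.21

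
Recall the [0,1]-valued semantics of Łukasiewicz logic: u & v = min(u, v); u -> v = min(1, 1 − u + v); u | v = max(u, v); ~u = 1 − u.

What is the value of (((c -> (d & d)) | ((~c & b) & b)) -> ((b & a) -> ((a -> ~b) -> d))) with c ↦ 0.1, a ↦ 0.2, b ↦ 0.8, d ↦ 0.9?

(d & d) = min(0.9, 0.9) = 0.9
(c -> (d & d)): min(1, 1 − 0.1 + 0.9) = 1
~c: Łukasiewicz ¬ gives 1 − 0.1 = 0.9
(~c & b) = min(0.9, 0.8) = 0.8
((~c & b) & b) = min(0.8, 0.8) = 0.8
((c -> (d & d)) | ((~c & b) & b)) = max(1, 0.8) = 1
(b & a) = min(0.8, 0.2) = 0.2
~b: Łukasiewicz ¬ gives 1 − 0.8 = 0.2
(a -> ~b): min(1, 1 − 0.2 + 0.2) = 1
((a -> ~b) -> d): min(1, 1 − 1 + 0.9) = 0.9
((b & a) -> ((a -> ~b) -> d)): min(1, 1 − 0.2 + 0.9) = 1
(((c -> (d & d)) | ((~c & b) & b)) -> ((b & a) -> ((a -> ~b) -> d))): min(1, 1 − 1 + 1) = 1

1.00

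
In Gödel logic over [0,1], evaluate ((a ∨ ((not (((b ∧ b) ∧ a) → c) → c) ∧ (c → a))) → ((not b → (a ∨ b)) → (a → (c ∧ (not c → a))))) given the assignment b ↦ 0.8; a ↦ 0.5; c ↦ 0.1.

(b ∧ b) = min(0.8, 0.8) = 0.8
((b ∧ b) ∧ a) = min(0.8, 0.5) = 0.5
(((b ∧ b) ∧ a) → c): 0.5 > 0.1, so result = 0.1
not (((b ∧ b) ∧ a) → c): Gödel ¬ of 0.1 = 0 (operand ≠ 0)
(not (((b ∧ b) ∧ a) → c) → c): 0 ≤ 0.1, so result = 1
(c → a): 0.1 ≤ 0.5, so result = 1
((not (((b ∧ b) ∧ a) → c) → c) ∧ (c → a)) = min(1, 1) = 1
(a ∨ ((not (((b ∧ b) ∧ a) → c) → c) ∧ (c → a))) = max(0.5, 1) = 1
not b: Gödel ¬ of 0.8 = 0 (operand ≠ 0)
(a ∨ b) = max(0.5, 0.8) = 0.8
(not b → (a ∨ b)): 0 ≤ 0.8, so result = 1
not c: Gödel ¬ of 0.1 = 0 (operand ≠ 0)
(not c → a): 0 ≤ 0.5, so result = 1
(c ∧ (not c → a)) = min(0.1, 1) = 0.1
(a → (c ∧ (not c → a))): 0.5 > 0.1, so result = 0.1
((not b → (a ∨ b)) → (a → (c ∧ (not c → a)))): 1 > 0.1, so result = 0.1
((a ∨ ((not (((b ∧ b) ∧ a) → c) → c) ∧ (c → a))) → ((not b → (a ∨ b)) → (a → (c ∧ (not c → a))))): 1 > 0.1, so result = 0.1

0.10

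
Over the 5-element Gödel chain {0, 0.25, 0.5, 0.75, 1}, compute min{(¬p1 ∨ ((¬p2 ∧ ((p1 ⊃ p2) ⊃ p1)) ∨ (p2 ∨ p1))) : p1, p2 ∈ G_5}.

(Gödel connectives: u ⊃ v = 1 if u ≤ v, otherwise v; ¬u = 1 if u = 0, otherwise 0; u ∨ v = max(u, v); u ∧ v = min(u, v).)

The minimum is attained at p1 = 0.25, p2 = 0.25:
  ¬p1: Gödel ¬ of 0.25 = 0 (operand ≠ 0)
  ¬p2: Gödel ¬ of 0.25 = 0 (operand ≠ 0)
  (p1 ⊃ p2): 0.25 ≤ 0.25, so result = 1
  ((p1 ⊃ p2) ⊃ p1): 1 > 0.25, so result = 0.25
  (¬p2 ∧ ((p1 ⊃ p2) ⊃ p1)) = min(0, 0.25) = 0
  (p2 ∨ p1) = max(0.25, 0.25) = 0.25
  ((¬p2 ∧ ((p1 ⊃ p2) ⊃ p1)) ∨ (p2 ∨ p1)) = max(0, 0.25) = 0.25
  (¬p1 ∨ ((¬p2 ∧ ((p1 ⊃ p2) ⊃ p1)) ∨ (p2 ∨ p1))) = max(0, 0.25) = 0.25
Checking all 25 assignments confirms none give a value below 0.25.

0.25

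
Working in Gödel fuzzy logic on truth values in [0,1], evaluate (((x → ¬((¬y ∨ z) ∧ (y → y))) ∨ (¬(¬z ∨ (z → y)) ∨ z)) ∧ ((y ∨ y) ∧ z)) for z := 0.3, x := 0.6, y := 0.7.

0.30

¬y: Gödel ¬ of 0.7 = 0 (operand ≠ 0)
(¬y ∨ z) = max(0, 0.3) = 0.3
(y → y): 0.7 ≤ 0.7, so result = 1
((¬y ∨ z) ∧ (y → y)) = min(0.3, 1) = 0.3
¬((¬y ∨ z) ∧ (y → y)): Gödel ¬ of 0.3 = 0 (operand ≠ 0)
(x → ¬((¬y ∨ z) ∧ (y → y))): 0.6 > 0, so result = 0
¬z: Gödel ¬ of 0.3 = 0 (operand ≠ 0)
(z → y): 0.3 ≤ 0.7, so result = 1
(¬z ∨ (z → y)) = max(0, 1) = 1
¬(¬z ∨ (z → y)): Gödel ¬ of 1 = 0 (operand ≠ 0)
(¬(¬z ∨ (z → y)) ∨ z) = max(0, 0.3) = 0.3
((x → ¬((¬y ∨ z) ∧ (y → y))) ∨ (¬(¬z ∨ (z → y)) ∨ z)) = max(0, 0.3) = 0.3
(y ∨ y) = max(0.7, 0.7) = 0.7
((y ∨ y) ∧ z) = min(0.7, 0.3) = 0.3
(((x → ¬((¬y ∨ z) ∧ (y → y))) ∨ (¬(¬z ∨ (z → y)) ∨ z)) ∧ ((y ∨ y) ∧ z)) = min(0.3, 0.3) = 0.3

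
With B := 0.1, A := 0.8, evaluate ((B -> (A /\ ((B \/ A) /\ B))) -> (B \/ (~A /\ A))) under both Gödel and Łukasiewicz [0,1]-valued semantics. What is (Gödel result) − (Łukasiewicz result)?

Gödel evaluation:
  (B \/ A) = max(0.1, 0.8) = 0.8
  ((B \/ A) /\ B) = min(0.8, 0.1) = 0.1
  (A /\ ((B \/ A) /\ B)) = min(0.8, 0.1) = 0.1
  (B -> (A /\ ((B \/ A) /\ B))): 0.1 ≤ 0.1, so result = 1
  ~A: Gödel ¬ of 0.8 = 0 (operand ≠ 0)
  (~A /\ A) = min(0, 0.8) = 0
  (B \/ (~A /\ A)) = max(0.1, 0) = 0.1
  ((B -> (A /\ ((B \/ A) /\ B))) -> (B \/ (~A /\ A))): 1 > 0.1, so result = 0.1
  Gödel value = 0.1
Łukasiewicz evaluation:
  (B \/ A) = max(0.1, 0.8) = 0.8
  ((B \/ A) /\ B) = min(0.8, 0.1) = 0.1
  (A /\ ((B \/ A) /\ B)) = min(0.8, 0.1) = 0.1
  (B -> (A /\ ((B \/ A) /\ B))): min(1, 1 − 0.1 + 0.1) = 1
  ~A: Łukasiewicz ¬ gives 1 − 0.8 = 0.2
  (~A /\ A) = min(0.2, 0.8) = 0.2
  (B \/ (~A /\ A)) = max(0.1, 0.2) = 0.2
  ((B -> (A /\ ((B \/ A) /\ B))) -> (B \/ (~A /\ A))): min(1, 1 − 1 + 0.2) = 0.2
  Łukasiewicz value = 0.2
Difference: 0.1 − 0.2 = -0.10

-0.10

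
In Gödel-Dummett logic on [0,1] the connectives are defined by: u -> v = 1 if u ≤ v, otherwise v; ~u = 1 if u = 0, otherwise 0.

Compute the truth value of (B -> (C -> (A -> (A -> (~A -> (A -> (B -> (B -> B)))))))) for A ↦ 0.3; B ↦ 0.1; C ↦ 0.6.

1.00

~A: Gödel ¬ of 0.3 = 0 (operand ≠ 0)
(B -> B): 0.1 ≤ 0.1, so result = 1
(B -> (B -> B)): 0.1 ≤ 1, so result = 1
(A -> (B -> (B -> B))): 0.3 ≤ 1, so result = 1
(~A -> (A -> (B -> (B -> B)))): 0 ≤ 1, so result = 1
(A -> (~A -> (A -> (B -> (B -> B))))): 0.3 ≤ 1, so result = 1
(A -> (A -> (~A -> (A -> (B -> (B -> B)))))): 0.3 ≤ 1, so result = 1
(C -> (A -> (A -> (~A -> (A -> (B -> (B -> B))))))): 0.6 ≤ 1, so result = 1
(B -> (C -> (A -> (A -> (~A -> (A -> (B -> (B -> B)))))))): 0.1 ≤ 1, so result = 1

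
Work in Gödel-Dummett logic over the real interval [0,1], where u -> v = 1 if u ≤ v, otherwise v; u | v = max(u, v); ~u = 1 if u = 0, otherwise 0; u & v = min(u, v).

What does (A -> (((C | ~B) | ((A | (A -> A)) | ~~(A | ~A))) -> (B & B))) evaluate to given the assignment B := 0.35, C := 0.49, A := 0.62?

0.35

~B: Gödel ¬ of 0.35 = 0 (operand ≠ 0)
(C | ~B) = max(0.49, 0) = 0.49
(A -> A): 0.62 ≤ 0.62, so result = 1
(A | (A -> A)) = max(0.62, 1) = 1
~A: Gödel ¬ of 0.62 = 0 (operand ≠ 0)
(A | ~A) = max(0.62, 0) = 0.62
~(A | ~A): Gödel ¬ of 0.62 = 0 (operand ≠ 0)
~~(A | ~A): Gödel ¬ of 0 = 1 (operand is 0)
((A | (A -> A)) | ~~(A | ~A)) = max(1, 1) = 1
((C | ~B) | ((A | (A -> A)) | ~~(A | ~A))) = max(0.49, 1) = 1
(B & B) = min(0.35, 0.35) = 0.35
(((C | ~B) | ((A | (A -> A)) | ~~(A | ~A))) -> (B & B)): 1 > 0.35, so result = 0.35
(A -> (((C | ~B) | ((A | (A -> A)) | ~~(A | ~A))) -> (B & B))): 0.62 > 0.35, so result = 0.35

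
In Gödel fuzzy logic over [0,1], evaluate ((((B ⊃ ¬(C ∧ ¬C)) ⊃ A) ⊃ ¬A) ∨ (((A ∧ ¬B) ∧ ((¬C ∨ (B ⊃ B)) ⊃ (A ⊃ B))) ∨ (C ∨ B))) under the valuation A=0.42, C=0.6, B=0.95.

0.95

¬C: Gödel ¬ of 0.6 = 0 (operand ≠ 0)
(C ∧ ¬C) = min(0.6, 0) = 0
¬(C ∧ ¬C): Gödel ¬ of 0 = 1 (operand is 0)
(B ⊃ ¬(C ∧ ¬C)): 0.95 ≤ 1, so result = 1
((B ⊃ ¬(C ∧ ¬C)) ⊃ A): 1 > 0.42, so result = 0.42
¬A: Gödel ¬ of 0.42 = 0 (operand ≠ 0)
(((B ⊃ ¬(C ∧ ¬C)) ⊃ A) ⊃ ¬A): 0.42 > 0, so result = 0
¬B: Gödel ¬ of 0.95 = 0 (operand ≠ 0)
(A ∧ ¬B) = min(0.42, 0) = 0
¬C: Gödel ¬ of 0.6 = 0 (operand ≠ 0)
(B ⊃ B): 0.95 ≤ 0.95, so result = 1
(¬C ∨ (B ⊃ B)) = max(0, 1) = 1
(A ⊃ B): 0.42 ≤ 0.95, so result = 1
((¬C ∨ (B ⊃ B)) ⊃ (A ⊃ B)): 1 ≤ 1, so result = 1
((A ∧ ¬B) ∧ ((¬C ∨ (B ⊃ B)) ⊃ (A ⊃ B))) = min(0, 1) = 0
(C ∨ B) = max(0.6, 0.95) = 0.95
(((A ∧ ¬B) ∧ ((¬C ∨ (B ⊃ B)) ⊃ (A ⊃ B))) ∨ (C ∨ B)) = max(0, 0.95) = 0.95
((((B ⊃ ¬(C ∧ ¬C)) ⊃ A) ⊃ ¬A) ∨ (((A ∧ ¬B) ∧ ((¬C ∨ (B ⊃ B)) ⊃ (A ⊃ B))) ∨ (C ∨ B))) = max(0, 0.95) = 0.95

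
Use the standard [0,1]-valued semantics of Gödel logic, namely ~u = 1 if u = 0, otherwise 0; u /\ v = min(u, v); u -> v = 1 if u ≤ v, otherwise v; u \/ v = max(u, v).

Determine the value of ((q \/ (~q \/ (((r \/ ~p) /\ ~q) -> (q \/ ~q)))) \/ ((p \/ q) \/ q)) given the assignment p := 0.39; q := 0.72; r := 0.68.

~q: Gödel ¬ of 0.72 = 0 (operand ≠ 0)
~p: Gödel ¬ of 0.39 = 0 (operand ≠ 0)
(r \/ ~p) = max(0.68, 0) = 0.68
~q: Gödel ¬ of 0.72 = 0 (operand ≠ 0)
((r \/ ~p) /\ ~q) = min(0.68, 0) = 0
~q: Gödel ¬ of 0.72 = 0 (operand ≠ 0)
(q \/ ~q) = max(0.72, 0) = 0.72
(((r \/ ~p) /\ ~q) -> (q \/ ~q)): 0 ≤ 0.72, so result = 1
(~q \/ (((r \/ ~p) /\ ~q) -> (q \/ ~q))) = max(0, 1) = 1
(q \/ (~q \/ (((r \/ ~p) /\ ~q) -> (q \/ ~q)))) = max(0.72, 1) = 1
(p \/ q) = max(0.39, 0.72) = 0.72
((p \/ q) \/ q) = max(0.72, 0.72) = 0.72
((q \/ (~q \/ (((r \/ ~p) /\ ~q) -> (q \/ ~q)))) \/ ((p \/ q) \/ q)) = max(1, 0.72) = 1

1.00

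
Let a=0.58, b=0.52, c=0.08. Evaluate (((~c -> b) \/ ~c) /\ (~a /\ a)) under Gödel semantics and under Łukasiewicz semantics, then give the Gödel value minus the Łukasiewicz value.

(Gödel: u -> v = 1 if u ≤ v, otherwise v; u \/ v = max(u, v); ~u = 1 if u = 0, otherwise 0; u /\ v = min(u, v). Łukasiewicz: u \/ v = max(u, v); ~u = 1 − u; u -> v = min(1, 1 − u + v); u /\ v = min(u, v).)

Gödel evaluation:
  ~c: Gödel ¬ of 0.08 = 0 (operand ≠ 0)
  (~c -> b): 0 ≤ 0.52, so result = 1
  ~c: Gödel ¬ of 0.08 = 0 (operand ≠ 0)
  ((~c -> b) \/ ~c) = max(1, 0) = 1
  ~a: Gödel ¬ of 0.58 = 0 (operand ≠ 0)
  (~a /\ a) = min(0, 0.58) = 0
  (((~c -> b) \/ ~c) /\ (~a /\ a)) = min(1, 0) = 0
  Gödel value = 0
Łukasiewicz evaluation:
  ~c: Łukasiewicz ¬ gives 1 − 0.08 = 0.92
  (~c -> b): min(1, 1 − 0.92 + 0.52) = 0.6
  ~c: Łukasiewicz ¬ gives 1 − 0.08 = 0.92
  ((~c -> b) \/ ~c) = max(0.6, 0.92) = 0.92
  ~a: Łukasiewicz ¬ gives 1 − 0.58 = 0.42
  (~a /\ a) = min(0.42, 0.58) = 0.42
  (((~c -> b) \/ ~c) /\ (~a /\ a)) = min(0.92, 0.42) = 0.42
  Łukasiewicz value = 0.42
Difference: 0 − 0.42 = -0.42

-0.42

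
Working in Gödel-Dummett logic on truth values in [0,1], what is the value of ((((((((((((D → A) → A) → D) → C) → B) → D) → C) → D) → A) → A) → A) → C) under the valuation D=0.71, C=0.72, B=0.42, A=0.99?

0.72

(D → A): 0.71 ≤ 0.99, so result = 1
((D → A) → A): 1 > 0.99, so result = 0.99
(((D → A) → A) → D): 0.99 > 0.71, so result = 0.71
((((D → A) → A) → D) → C): 0.71 ≤ 0.72, so result = 1
(((((D → A) → A) → D) → C) → B): 1 > 0.42, so result = 0.42
((((((D → A) → A) → D) → C) → B) → D): 0.42 ≤ 0.71, so result = 1
(((((((D → A) → A) → D) → C) → B) → D) → C): 1 > 0.72, so result = 0.72
((((((((D → A) → A) → D) → C) → B) → D) → C) → D): 0.72 > 0.71, so result = 0.71
(((((((((D → A) → A) → D) → C) → B) → D) → C) → D) → A): 0.71 ≤ 0.99, so result = 1
((((((((((D → A) → A) → D) → C) → B) → D) → C) → D) → A) → A): 1 > 0.99, so result = 0.99
(((((((((((D → A) → A) → D) → C) → B) → D) → C) → D) → A) → A) → A): 0.99 ≤ 0.99, so result = 1
((((((((((((D → A) → A) → D) → C) → B) → D) → C) → D) → A) → A) → A) → C): 1 > 0.72, so result = 0.72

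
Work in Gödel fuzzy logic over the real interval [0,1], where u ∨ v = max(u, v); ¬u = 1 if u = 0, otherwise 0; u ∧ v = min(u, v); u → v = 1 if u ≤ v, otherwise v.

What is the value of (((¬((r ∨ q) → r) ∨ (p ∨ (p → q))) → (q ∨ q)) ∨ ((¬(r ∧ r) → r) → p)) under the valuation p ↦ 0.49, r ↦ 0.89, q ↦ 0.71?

0.71

(r ∨ q) = max(0.89, 0.71) = 0.89
((r ∨ q) → r): 0.89 ≤ 0.89, so result = 1
¬((r ∨ q) → r): Gödel ¬ of 1 = 0 (operand ≠ 0)
(p → q): 0.49 ≤ 0.71, so result = 1
(p ∨ (p → q)) = max(0.49, 1) = 1
(¬((r ∨ q) → r) ∨ (p ∨ (p → q))) = max(0, 1) = 1
(q ∨ q) = max(0.71, 0.71) = 0.71
((¬((r ∨ q) → r) ∨ (p ∨ (p → q))) → (q ∨ q)): 1 > 0.71, so result = 0.71
(r ∧ r) = min(0.89, 0.89) = 0.89
¬(r ∧ r): Gödel ¬ of 0.89 = 0 (operand ≠ 0)
(¬(r ∧ r) → r): 0 ≤ 0.89, so result = 1
((¬(r ∧ r) → r) → p): 1 > 0.49, so result = 0.49
(((¬((r ∨ q) → r) ∨ (p ∨ (p → q))) → (q ∨ q)) ∨ ((¬(r ∧ r) → r) → p)) = max(0.71, 0.49) = 0.71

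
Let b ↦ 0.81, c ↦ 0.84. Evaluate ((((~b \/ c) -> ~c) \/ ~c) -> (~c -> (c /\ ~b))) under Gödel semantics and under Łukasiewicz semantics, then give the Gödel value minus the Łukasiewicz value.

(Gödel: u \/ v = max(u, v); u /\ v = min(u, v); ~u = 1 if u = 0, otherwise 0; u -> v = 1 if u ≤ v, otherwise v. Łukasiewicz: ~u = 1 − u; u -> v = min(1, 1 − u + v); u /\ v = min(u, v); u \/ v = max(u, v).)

Gödel evaluation:
  ~b: Gödel ¬ of 0.81 = 0 (operand ≠ 0)
  (~b \/ c) = max(0, 0.84) = 0.84
  ~c: Gödel ¬ of 0.84 = 0 (operand ≠ 0)
  ((~b \/ c) -> ~c): 0.84 > 0, so result = 0
  ~c: Gödel ¬ of 0.84 = 0 (operand ≠ 0)
  (((~b \/ c) -> ~c) \/ ~c) = max(0, 0) = 0
  ~c: Gödel ¬ of 0.84 = 0 (operand ≠ 0)
  ~b: Gödel ¬ of 0.81 = 0 (operand ≠ 0)
  (c /\ ~b) = min(0.84, 0) = 0
  (~c -> (c /\ ~b)): 0 ≤ 0, so result = 1
  ((((~b \/ c) -> ~c) \/ ~c) -> (~c -> (c /\ ~b))): 0 ≤ 1, so result = 1
  Gödel value = 1
Łukasiewicz evaluation:
  ~b: Łukasiewicz ¬ gives 1 − 0.81 = 0.19
  (~b \/ c) = max(0.19, 0.84) = 0.84
  ~c: Łukasiewicz ¬ gives 1 − 0.84 = 0.16
  ((~b \/ c) -> ~c): min(1, 1 − 0.84 + 0.16) = 0.32
  ~c: Łukasiewicz ¬ gives 1 − 0.84 = 0.16
  (((~b \/ c) -> ~c) \/ ~c) = max(0.32, 0.16) = 0.32
  ~c: Łukasiewicz ¬ gives 1 − 0.84 = 0.16
  ~b: Łukasiewicz ¬ gives 1 − 0.81 = 0.19
  (c /\ ~b) = min(0.84, 0.19) = 0.19
  (~c -> (c /\ ~b)): min(1, 1 − 0.16 + 0.19) = 1
  ((((~b \/ c) -> ~c) \/ ~c) -> (~c -> (c /\ ~b))): min(1, 1 − 0.32 + 1) = 1
  Łukasiewicz value = 1
Difference: 1 − 1 = 0.00

0.00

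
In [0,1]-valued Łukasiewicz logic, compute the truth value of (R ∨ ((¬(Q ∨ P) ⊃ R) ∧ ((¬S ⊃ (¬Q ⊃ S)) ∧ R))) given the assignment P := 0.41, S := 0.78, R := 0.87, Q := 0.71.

(Q ∨ P) = max(0.71, 0.41) = 0.71
¬(Q ∨ P): Łukasiewicz ¬ gives 1 − 0.71 = 0.29
(¬(Q ∨ P) ⊃ R): min(1, 1 − 0.29 + 0.87) = 1
¬S: Łukasiewicz ¬ gives 1 − 0.78 = 0.22
¬Q: Łukasiewicz ¬ gives 1 − 0.71 = 0.29
(¬Q ⊃ S): min(1, 1 − 0.29 + 0.78) = 1
(¬S ⊃ (¬Q ⊃ S)): min(1, 1 − 0.22 + 1) = 1
((¬S ⊃ (¬Q ⊃ S)) ∧ R) = min(1, 0.87) = 0.87
((¬(Q ∨ P) ⊃ R) ∧ ((¬S ⊃ (¬Q ⊃ S)) ∧ R)) = min(1, 0.87) = 0.87
(R ∨ ((¬(Q ∨ P) ⊃ R) ∧ ((¬S ⊃ (¬Q ⊃ S)) ∧ R))) = max(0.87, 0.87) = 0.87

0.87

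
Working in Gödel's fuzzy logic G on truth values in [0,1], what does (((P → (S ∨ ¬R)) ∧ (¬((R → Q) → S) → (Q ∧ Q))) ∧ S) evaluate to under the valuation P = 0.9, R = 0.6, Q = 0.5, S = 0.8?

0.80

¬R: Gödel ¬ of 0.6 = 0 (operand ≠ 0)
(S ∨ ¬R) = max(0.8, 0) = 0.8
(P → (S ∨ ¬R)): 0.9 > 0.8, so result = 0.8
(R → Q): 0.6 > 0.5, so result = 0.5
((R → Q) → S): 0.5 ≤ 0.8, so result = 1
¬((R → Q) → S): Gödel ¬ of 1 = 0 (operand ≠ 0)
(Q ∧ Q) = min(0.5, 0.5) = 0.5
(¬((R → Q) → S) → (Q ∧ Q)): 0 ≤ 0.5, so result = 1
((P → (S ∨ ¬R)) ∧ (¬((R → Q) → S) → (Q ∧ Q))) = min(0.8, 1) = 0.8
(((P → (S ∨ ¬R)) ∧ (¬((R → Q) → S) → (Q ∧ Q))) ∧ S) = min(0.8, 0.8) = 0.8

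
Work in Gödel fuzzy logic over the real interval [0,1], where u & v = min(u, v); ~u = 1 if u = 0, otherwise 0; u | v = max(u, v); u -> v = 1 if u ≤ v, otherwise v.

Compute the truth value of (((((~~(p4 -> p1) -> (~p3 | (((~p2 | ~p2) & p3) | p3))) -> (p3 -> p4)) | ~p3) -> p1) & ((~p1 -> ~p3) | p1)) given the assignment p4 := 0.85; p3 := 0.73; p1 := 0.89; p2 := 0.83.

0.89

(p4 -> p1): 0.85 ≤ 0.89, so result = 1
~(p4 -> p1): Gödel ¬ of 1 = 0 (operand ≠ 0)
~~(p4 -> p1): Gödel ¬ of 0 = 1 (operand is 0)
~p3: Gödel ¬ of 0.73 = 0 (operand ≠ 0)
~p2: Gödel ¬ of 0.83 = 0 (operand ≠ 0)
~p2: Gödel ¬ of 0.83 = 0 (operand ≠ 0)
(~p2 | ~p2) = max(0, 0) = 0
((~p2 | ~p2) & p3) = min(0, 0.73) = 0
(((~p2 | ~p2) & p3) | p3) = max(0, 0.73) = 0.73
(~p3 | (((~p2 | ~p2) & p3) | p3)) = max(0, 0.73) = 0.73
(~~(p4 -> p1) -> (~p3 | (((~p2 | ~p2) & p3) | p3))): 1 > 0.73, so result = 0.73
(p3 -> p4): 0.73 ≤ 0.85, so result = 1
((~~(p4 -> p1) -> (~p3 | (((~p2 | ~p2) & p3) | p3))) -> (p3 -> p4)): 0.73 ≤ 1, so result = 1
~p3: Gödel ¬ of 0.73 = 0 (operand ≠ 0)
(((~~(p4 -> p1) -> (~p3 | (((~p2 | ~p2) & p3) | p3))) -> (p3 -> p4)) | ~p3) = max(1, 0) = 1
((((~~(p4 -> p1) -> (~p3 | (((~p2 | ~p2) & p3) | p3))) -> (p3 -> p4)) | ~p3) -> p1): 1 > 0.89, so result = 0.89
~p1: Gödel ¬ of 0.89 = 0 (operand ≠ 0)
~p3: Gödel ¬ of 0.73 = 0 (operand ≠ 0)
(~p1 -> ~p3): 0 ≤ 0, so result = 1
((~p1 -> ~p3) | p1) = max(1, 0.89) = 1
(((((~~(p4 -> p1) -> (~p3 | (((~p2 | ~p2) & p3) | p3))) -> (p3 -> p4)) | ~p3) -> p1) & ((~p1 -> ~p3) | p1)) = min(0.89, 1) = 0.89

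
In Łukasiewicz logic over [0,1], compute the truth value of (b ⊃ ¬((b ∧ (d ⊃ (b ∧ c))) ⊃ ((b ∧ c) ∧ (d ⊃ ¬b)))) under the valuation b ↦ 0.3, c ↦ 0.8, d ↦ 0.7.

0.70

(b ∧ c) = min(0.3, 0.8) = 0.3
(d ⊃ (b ∧ c)): min(1, 1 − 0.7 + 0.3) = 0.6
(b ∧ (d ⊃ (b ∧ c))) = min(0.3, 0.6) = 0.3
(b ∧ c) = min(0.3, 0.8) = 0.3
¬b: Łukasiewicz ¬ gives 1 − 0.3 = 0.7
(d ⊃ ¬b): min(1, 1 − 0.7 + 0.7) = 1
((b ∧ c) ∧ (d ⊃ ¬b)) = min(0.3, 1) = 0.3
((b ∧ (d ⊃ (b ∧ c))) ⊃ ((b ∧ c) ∧ (d ⊃ ¬b))): min(1, 1 − 0.3 + 0.3) = 1
¬((b ∧ (d ⊃ (b ∧ c))) ⊃ ((b ∧ c) ∧ (d ⊃ ¬b))): Łukasiewicz ¬ gives 1 − 1 = 0
(b ⊃ ¬((b ∧ (d ⊃ (b ∧ c))) ⊃ ((b ∧ c) ∧ (d ⊃ ¬b)))): min(1, 1 − 0.3 + 0) = 0.7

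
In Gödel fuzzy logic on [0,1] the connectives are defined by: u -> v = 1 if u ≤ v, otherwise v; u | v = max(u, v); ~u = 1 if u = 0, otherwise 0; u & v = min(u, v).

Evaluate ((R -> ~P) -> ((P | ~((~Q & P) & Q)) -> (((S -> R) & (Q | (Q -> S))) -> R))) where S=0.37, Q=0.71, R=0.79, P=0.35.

1.00

~P: Gödel ¬ of 0.35 = 0 (operand ≠ 0)
(R -> ~P): 0.79 > 0, so result = 0
~Q: Gödel ¬ of 0.71 = 0 (operand ≠ 0)
(~Q & P) = min(0, 0.35) = 0
((~Q & P) & Q) = min(0, 0.71) = 0
~((~Q & P) & Q): Gödel ¬ of 0 = 1 (operand is 0)
(P | ~((~Q & P) & Q)) = max(0.35, 1) = 1
(S -> R): 0.37 ≤ 0.79, so result = 1
(Q -> S): 0.71 > 0.37, so result = 0.37
(Q | (Q -> S)) = max(0.71, 0.37) = 0.71
((S -> R) & (Q | (Q -> S))) = min(1, 0.71) = 0.71
(((S -> R) & (Q | (Q -> S))) -> R): 0.71 ≤ 0.79, so result = 1
((P | ~((~Q & P) & Q)) -> (((S -> R) & (Q | (Q -> S))) -> R)): 1 ≤ 1, so result = 1
((R -> ~P) -> ((P | ~((~Q & P) & Q)) -> (((S -> R) & (Q | (Q -> S))) -> R))): 0 ≤ 1, so result = 1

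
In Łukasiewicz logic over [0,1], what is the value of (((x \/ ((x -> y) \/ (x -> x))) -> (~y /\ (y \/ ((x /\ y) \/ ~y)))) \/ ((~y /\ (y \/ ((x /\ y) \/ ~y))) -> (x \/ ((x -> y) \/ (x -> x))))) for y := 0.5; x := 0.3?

(x -> y): min(1, 1 − 0.3 + 0.5) = 1
(x -> x): min(1, 1 − 0.3 + 0.3) = 1
((x -> y) \/ (x -> x)) = max(1, 1) = 1
(x \/ ((x -> y) \/ (x -> x))) = max(0.3, 1) = 1
~y: Łukasiewicz ¬ gives 1 − 0.5 = 0.5
(x /\ y) = min(0.3, 0.5) = 0.3
~y: Łukasiewicz ¬ gives 1 − 0.5 = 0.5
((x /\ y) \/ ~y) = max(0.3, 0.5) = 0.5
(y \/ ((x /\ y) \/ ~y)) = max(0.5, 0.5) = 0.5
(~y /\ (y \/ ((x /\ y) \/ ~y))) = min(0.5, 0.5) = 0.5
((x \/ ((x -> y) \/ (x -> x))) -> (~y /\ (y \/ ((x /\ y) \/ ~y)))): min(1, 1 − 1 + 0.5) = 0.5
~y: Łukasiewicz ¬ gives 1 − 0.5 = 0.5
(x /\ y) = min(0.3, 0.5) = 0.3
~y: Łukasiewicz ¬ gives 1 − 0.5 = 0.5
((x /\ y) \/ ~y) = max(0.3, 0.5) = 0.5
(y \/ ((x /\ y) \/ ~y)) = max(0.5, 0.5) = 0.5
(~y /\ (y \/ ((x /\ y) \/ ~y))) = min(0.5, 0.5) = 0.5
(x -> y): min(1, 1 − 0.3 + 0.5) = 1
(x -> x): min(1, 1 − 0.3 + 0.3) = 1
((x -> y) \/ (x -> x)) = max(1, 1) = 1
(x \/ ((x -> y) \/ (x -> x))) = max(0.3, 1) = 1
((~y /\ (y \/ ((x /\ y) \/ ~y))) -> (x \/ ((x -> y) \/ (x -> x)))): min(1, 1 − 0.5 + 1) = 1
(((x \/ ((x -> y) \/ (x -> x))) -> (~y /\ (y \/ ((x /\ y) \/ ~y)))) \/ ((~y /\ (y \/ ((x /\ y) \/ ~y))) -> (x \/ ((x -> y) \/ (x -> x))))) = max(0.5, 1) = 1

1.00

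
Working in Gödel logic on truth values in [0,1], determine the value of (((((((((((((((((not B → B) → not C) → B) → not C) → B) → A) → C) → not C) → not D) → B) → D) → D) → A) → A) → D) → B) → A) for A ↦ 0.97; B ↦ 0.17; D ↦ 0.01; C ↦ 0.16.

not B: Gödel ¬ of 0.17 = 0 (operand ≠ 0)
(not B → B): 0 ≤ 0.17, so result = 1
not C: Gödel ¬ of 0.16 = 0 (operand ≠ 0)
((not B → B) → not C): 1 > 0, so result = 0
(((not B → B) → not C) → B): 0 ≤ 0.17, so result = 1
not C: Gödel ¬ of 0.16 = 0 (operand ≠ 0)
((((not B → B) → not C) → B) → not C): 1 > 0, so result = 0
(((((not B → B) → not C) → B) → not C) → B): 0 ≤ 0.17, so result = 1
((((((not B → B) → not C) → B) → not C) → B) → A): 1 > 0.97, so result = 0.97
(((((((not B → B) → not C) → B) → not C) → B) → A) → C): 0.97 > 0.16, so result = 0.16
not C: Gödel ¬ of 0.16 = 0 (operand ≠ 0)
((((((((not B → B) → not C) → B) → not C) → B) → A) → C) → not C): 0.16 > 0, so result = 0
not D: Gödel ¬ of 0.01 = 0 (operand ≠ 0)
(((((((((not B → B) → not C) → B) → not C) → B) → A) → C) → not C) → not D): 0 ≤ 0, so result = 1
((((((((((not B → B) → not C) → B) → not C) → B) → A) → C) → not C) → not D) → B): 1 > 0.17, so result = 0.17
(((((((((((not B → B) → not C) → B) → not C) → B) → A) → C) → not C) → not D) → B) → D): 0.17 > 0.01, so result = 0.01
((((((((((((not B → B) → not C) → B) → not C) → B) → A) → C) → not C) → not D) → B) → D) → D): 0.01 ≤ 0.01, so result = 1
(((((((((((((not B → B) → not C) → B) → not C) → B) → A) → C) → not C) → not D) → B) → D) → D) → A): 1 > 0.97, so result = 0.97
((((((((((((((not B → B) → not C) → B) → not C) → B) → A) → C) → not C) → not D) → B) → D) → D) → A) → A): 0.97 ≤ 0.97, so result = 1
(((((((((((((((not B → B) → not C) → B) → not C) → B) → A) → C) → not C) → not D) → B) → D) → D) → A) → A) → D): 1 > 0.01, so result = 0.01
((((((((((((((((not B → B) → not C) → B) → not C) → B) → A) → C) → not C) → not D) → B) → D) → D) → A) → A) → D) → B): 0.01 ≤ 0.17, so result = 1
(((((((((((((((((not B → B) → not C) → B) → not C) → B) → A) → C) → not C) → not D) → B) → D) → D) → A) → A) → D) → B) → A): 1 > 0.97, so result = 0.97

0.97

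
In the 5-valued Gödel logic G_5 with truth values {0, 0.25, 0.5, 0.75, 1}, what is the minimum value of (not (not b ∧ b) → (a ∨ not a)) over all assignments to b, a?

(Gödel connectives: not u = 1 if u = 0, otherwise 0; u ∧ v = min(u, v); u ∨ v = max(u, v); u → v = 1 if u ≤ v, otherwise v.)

0.25

The minimum is attained at b = 0, a = 0.25:
  not b: Gödel ¬ of 0 = 1 (operand is 0)
  (not b ∧ b) = min(1, 0) = 0
  not (not b ∧ b): Gödel ¬ of 0 = 1 (operand is 0)
  not a: Gödel ¬ of 0.25 = 0 (operand ≠ 0)
  (a ∨ not a) = max(0.25, 0) = 0.25
  (not (not b ∧ b) → (a ∨ not a)): 1 > 0.25, so result = 0.25
Checking all 25 assignments confirms none give a value below 0.25.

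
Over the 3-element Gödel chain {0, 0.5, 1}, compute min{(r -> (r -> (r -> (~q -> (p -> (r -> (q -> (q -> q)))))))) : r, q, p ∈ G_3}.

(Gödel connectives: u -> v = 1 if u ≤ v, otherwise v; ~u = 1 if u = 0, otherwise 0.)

1.00

Every assignment gives 1. For instance at r = 0, q = 0, p = 0:
  ~q: Gödel ¬ of 0 = 1 (operand is 0)
  (q -> q): 0 ≤ 0, so result = 1
  (q -> (q -> q)): 0 ≤ 1, so result = 1
  (r -> (q -> (q -> q))): 0 ≤ 1, so result = 1
  (p -> (r -> (q -> (q -> q)))): 0 ≤ 1, so result = 1
  (~q -> (p -> (r -> (q -> (q -> q))))): 1 ≤ 1, so result = 1
  (r -> (~q -> (p -> (r -> (q -> (q -> q)))))): 0 ≤ 1, so result = 1
  (r -> (r -> (~q -> (p -> (r -> (q -> (q -> q))))))): 0 ≤ 1, so result = 1
  (r -> (r -> (r -> (~q -> (p -> (r -> (q -> (q -> q)))))))): 0 ≤ 1, so result = 1
All 27 assignments give value 1 — the formula is a G_3-tautology.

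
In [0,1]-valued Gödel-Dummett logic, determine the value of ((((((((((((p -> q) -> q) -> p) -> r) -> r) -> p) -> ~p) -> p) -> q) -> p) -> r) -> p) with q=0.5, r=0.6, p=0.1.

0.10

(p -> q): 0.1 ≤ 0.5, so result = 1
((p -> q) -> q): 1 > 0.5, so result = 0.5
(((p -> q) -> q) -> p): 0.5 > 0.1, so result = 0.1
((((p -> q) -> q) -> p) -> r): 0.1 ≤ 0.6, so result = 1
(((((p -> q) -> q) -> p) -> r) -> r): 1 > 0.6, so result = 0.6
((((((p -> q) -> q) -> p) -> r) -> r) -> p): 0.6 > 0.1, so result = 0.1
~p: Gödel ¬ of 0.1 = 0 (operand ≠ 0)
(((((((p -> q) -> q) -> p) -> r) -> r) -> p) -> ~p): 0.1 > 0, so result = 0
((((((((p -> q) -> q) -> p) -> r) -> r) -> p) -> ~p) -> p): 0 ≤ 0.1, so result = 1
(((((((((p -> q) -> q) -> p) -> r) -> r) -> p) -> ~p) -> p) -> q): 1 > 0.5, so result = 0.5
((((((((((p -> q) -> q) -> p) -> r) -> r) -> p) -> ~p) -> p) -> q) -> p): 0.5 > 0.1, so result = 0.1
(((((((((((p -> q) -> q) -> p) -> r) -> r) -> p) -> ~p) -> p) -> q) -> p) -> r): 0.1 ≤ 0.6, so result = 1
((((((((((((p -> q) -> q) -> p) -> r) -> r) -> p) -> ~p) -> p) -> q) -> p) -> r) -> p): 1 > 0.1, so result = 0.1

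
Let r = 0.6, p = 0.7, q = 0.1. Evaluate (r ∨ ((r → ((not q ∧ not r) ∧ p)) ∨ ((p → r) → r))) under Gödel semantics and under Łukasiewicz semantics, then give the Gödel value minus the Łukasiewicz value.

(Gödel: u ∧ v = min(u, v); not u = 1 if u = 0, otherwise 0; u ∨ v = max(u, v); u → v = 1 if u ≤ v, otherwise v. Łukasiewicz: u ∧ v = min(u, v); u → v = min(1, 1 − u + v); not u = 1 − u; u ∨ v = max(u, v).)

0.20

Gödel evaluation:
  not q: Gödel ¬ of 0.1 = 0 (operand ≠ 0)
  not r: Gödel ¬ of 0.6 = 0 (operand ≠ 0)
  (not q ∧ not r) = min(0, 0) = 0
  ((not q ∧ not r) ∧ p) = min(0, 0.7) = 0
  (r → ((not q ∧ not r) ∧ p)): 0.6 > 0, so result = 0
  (p → r): 0.7 > 0.6, so result = 0.6
  ((p → r) → r): 0.6 ≤ 0.6, so result = 1
  ((r → ((not q ∧ not r) ∧ p)) ∨ ((p → r) → r)) = max(0, 1) = 1
  (r ∨ ((r → ((not q ∧ not r) ∧ p)) ∨ ((p → r) → r))) = max(0.6, 1) = 1
  Gödel value = 1
Łukasiewicz evaluation:
  not q: Łukasiewicz ¬ gives 1 − 0.1 = 0.9
  not r: Łukasiewicz ¬ gives 1 − 0.6 = 0.4
  (not q ∧ not r) = min(0.9, 0.4) = 0.4
  ((not q ∧ not r) ∧ p) = min(0.4, 0.7) = 0.4
  (r → ((not q ∧ not r) ∧ p)): min(1, 1 − 0.6 + 0.4) = 0.8
  (p → r): min(1, 1 − 0.7 + 0.6) = 0.9
  ((p → r) → r): min(1, 1 − 0.9 + 0.6) = 0.7
  ((r → ((not q ∧ not r) ∧ p)) ∨ ((p → r) → r)) = max(0.8, 0.7) = 0.8
  (r ∨ ((r → ((not q ∧ not r) ∧ p)) ∨ ((p → r) → r))) = max(0.6, 0.8) = 0.8
  Łukasiewicz value = 0.8
Difference: 1 − 0.8 = 0.20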